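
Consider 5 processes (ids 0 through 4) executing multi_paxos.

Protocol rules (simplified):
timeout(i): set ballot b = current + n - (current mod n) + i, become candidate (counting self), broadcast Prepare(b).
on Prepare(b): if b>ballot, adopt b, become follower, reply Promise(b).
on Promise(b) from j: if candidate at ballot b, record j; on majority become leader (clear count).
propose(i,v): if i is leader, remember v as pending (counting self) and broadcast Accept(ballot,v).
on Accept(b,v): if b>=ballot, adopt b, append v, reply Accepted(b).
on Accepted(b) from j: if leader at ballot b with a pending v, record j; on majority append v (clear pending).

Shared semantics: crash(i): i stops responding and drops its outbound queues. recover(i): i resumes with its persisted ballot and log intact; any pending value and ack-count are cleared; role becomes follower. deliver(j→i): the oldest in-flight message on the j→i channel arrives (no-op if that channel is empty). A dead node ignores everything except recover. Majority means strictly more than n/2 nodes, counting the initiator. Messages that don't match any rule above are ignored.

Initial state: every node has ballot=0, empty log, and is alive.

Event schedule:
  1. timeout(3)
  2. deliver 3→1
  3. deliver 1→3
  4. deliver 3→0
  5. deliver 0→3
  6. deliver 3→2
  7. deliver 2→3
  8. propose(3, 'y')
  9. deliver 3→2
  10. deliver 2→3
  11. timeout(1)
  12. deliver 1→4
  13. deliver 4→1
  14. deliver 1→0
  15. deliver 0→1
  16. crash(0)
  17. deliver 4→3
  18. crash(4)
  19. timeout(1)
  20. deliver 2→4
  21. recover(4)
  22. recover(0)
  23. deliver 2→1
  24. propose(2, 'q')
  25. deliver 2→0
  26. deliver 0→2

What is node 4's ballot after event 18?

11

step 1 timeout(3): 3={cand,b=8,log=-}
step 2 deliver 3→1: 1={foll,b=8,log=-}
step 3 deliver 1→3: —
step 4 deliver 3→0: 0={foll,b=8,log=-}
step 5 deliver 0→3: 3={lead,b=8,log=-}
step 6 deliver 3→2: 2={foll,b=8,log=-}
step 7 deliver 2→3: —
step 8 propose(3,'y'): —
step 9 deliver 3→2: 2={foll,b=8,log=y}
step 10 deliver 2→3: —
step 11 timeout(1): 1={cand,b=11,log=-}
step 12 deliver 1→4: 4={foll,b=11,log=-}
step 13 deliver 4→1: —
step 14 deliver 1→0: 0={foll,b=11,log=-}
step 15 deliver 0→1: 1={lead,b=11,log=-}
step 16 crash(0): 0={✗foll,b=11,log=-}
step 17 deliver 4→3: —
step 18 crash(4): 4={✗foll,b=11,log=-}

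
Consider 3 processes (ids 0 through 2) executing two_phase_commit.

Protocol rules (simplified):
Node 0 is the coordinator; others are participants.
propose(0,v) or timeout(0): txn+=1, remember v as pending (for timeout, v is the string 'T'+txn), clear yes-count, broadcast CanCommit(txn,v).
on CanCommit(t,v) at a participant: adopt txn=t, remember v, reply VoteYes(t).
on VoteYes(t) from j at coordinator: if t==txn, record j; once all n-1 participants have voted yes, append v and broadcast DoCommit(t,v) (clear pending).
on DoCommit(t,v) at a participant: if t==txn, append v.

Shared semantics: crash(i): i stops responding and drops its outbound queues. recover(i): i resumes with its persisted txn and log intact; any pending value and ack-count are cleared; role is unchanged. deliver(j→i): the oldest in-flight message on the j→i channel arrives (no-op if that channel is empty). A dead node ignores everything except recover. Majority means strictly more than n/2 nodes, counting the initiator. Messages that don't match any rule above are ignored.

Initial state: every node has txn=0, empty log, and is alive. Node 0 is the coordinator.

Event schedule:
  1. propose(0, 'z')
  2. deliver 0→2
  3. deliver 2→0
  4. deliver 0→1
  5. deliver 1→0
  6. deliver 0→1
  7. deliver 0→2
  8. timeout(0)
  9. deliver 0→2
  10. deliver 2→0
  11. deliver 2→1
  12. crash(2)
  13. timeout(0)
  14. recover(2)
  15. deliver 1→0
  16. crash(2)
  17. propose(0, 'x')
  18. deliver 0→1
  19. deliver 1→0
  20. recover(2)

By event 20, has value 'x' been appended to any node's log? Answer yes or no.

no

1. propose(0,'z'):  <0:coor t1 ->
2. deliver 0→2:  <2:part t1 ->
3. deliver 2→0:  nop
4. deliver 0→1:  <1:part t1 ->
5. deliver 1→0:  <0:coor t1 z>
6. deliver 0→1:  <1:part t1 z>
7. deliver 0→2:  <2:part t1 z>
8. timeout(0):  <0:coor t2 z>
9. deliver 0→2:  <2:part t2 z>
10. deliver 2→0:  nop
11. deliver 2→1:  nop
12. crash(2):  <2:✗part t2 z>
13. timeout(0):  <0:coor t3 z>
14. recover(2):  <2:part t2 z>
15. deliver 1→0:  nop
16. crash(2):  <2:✗part t2 z>
17. propose(0,'x'):  <0:coor t4 z>
18. deliver 0→1:  <1:part t2 z>
19. deliver 1→0:  nop
20. recover(2):  <2:part t2 z>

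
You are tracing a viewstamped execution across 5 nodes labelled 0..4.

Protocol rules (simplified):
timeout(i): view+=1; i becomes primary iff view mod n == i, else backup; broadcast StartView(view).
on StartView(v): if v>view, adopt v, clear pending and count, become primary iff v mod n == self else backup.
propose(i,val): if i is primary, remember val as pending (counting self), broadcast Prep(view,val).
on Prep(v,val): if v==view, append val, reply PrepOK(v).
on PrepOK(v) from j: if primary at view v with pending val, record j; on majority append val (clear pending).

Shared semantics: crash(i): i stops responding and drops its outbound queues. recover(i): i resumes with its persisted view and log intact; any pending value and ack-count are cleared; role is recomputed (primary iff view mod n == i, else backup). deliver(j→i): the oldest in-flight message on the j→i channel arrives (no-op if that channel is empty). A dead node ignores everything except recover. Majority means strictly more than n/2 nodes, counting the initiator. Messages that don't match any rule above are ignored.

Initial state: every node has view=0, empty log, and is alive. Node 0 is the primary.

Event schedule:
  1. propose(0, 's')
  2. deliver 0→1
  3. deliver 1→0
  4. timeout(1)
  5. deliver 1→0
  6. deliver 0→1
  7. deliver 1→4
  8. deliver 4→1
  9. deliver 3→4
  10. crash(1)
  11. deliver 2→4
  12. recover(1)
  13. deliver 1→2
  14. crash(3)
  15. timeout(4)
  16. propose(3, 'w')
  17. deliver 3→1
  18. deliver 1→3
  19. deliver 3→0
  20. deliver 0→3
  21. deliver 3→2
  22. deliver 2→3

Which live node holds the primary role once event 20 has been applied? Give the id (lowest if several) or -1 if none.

e1 propose(0,'s'): ·
e2 deliver 0→1: 1[back,v=0,s]
e3 deliver 1→0: ·
e4 timeout(1): 1[prim,v=1,s]
e5 deliver 1→0: 0[back,v=1,-]
e6 deliver 0→1: ·
e7 deliver 1→4: 4[back,v=1,-]
e8 deliver 4→1: ·
e9 deliver 3→4: ·
e10 crash(1): 1[✗prim,v=1,s]
e11 deliver 2→4: ·
e12 recover(1): 1[prim,v=1,s]
e13 deliver 1→2: ·
e14 crash(3): 3[✗back,v=0,-]
e15 timeout(4): 4[back,v=2,-]
e16 propose(3,'w'): ·
e17 deliver 3→1: ·
e18 deliver 1→3: ·
e19 deliver 3→0: ·
e20 deliver 0→3: ·

1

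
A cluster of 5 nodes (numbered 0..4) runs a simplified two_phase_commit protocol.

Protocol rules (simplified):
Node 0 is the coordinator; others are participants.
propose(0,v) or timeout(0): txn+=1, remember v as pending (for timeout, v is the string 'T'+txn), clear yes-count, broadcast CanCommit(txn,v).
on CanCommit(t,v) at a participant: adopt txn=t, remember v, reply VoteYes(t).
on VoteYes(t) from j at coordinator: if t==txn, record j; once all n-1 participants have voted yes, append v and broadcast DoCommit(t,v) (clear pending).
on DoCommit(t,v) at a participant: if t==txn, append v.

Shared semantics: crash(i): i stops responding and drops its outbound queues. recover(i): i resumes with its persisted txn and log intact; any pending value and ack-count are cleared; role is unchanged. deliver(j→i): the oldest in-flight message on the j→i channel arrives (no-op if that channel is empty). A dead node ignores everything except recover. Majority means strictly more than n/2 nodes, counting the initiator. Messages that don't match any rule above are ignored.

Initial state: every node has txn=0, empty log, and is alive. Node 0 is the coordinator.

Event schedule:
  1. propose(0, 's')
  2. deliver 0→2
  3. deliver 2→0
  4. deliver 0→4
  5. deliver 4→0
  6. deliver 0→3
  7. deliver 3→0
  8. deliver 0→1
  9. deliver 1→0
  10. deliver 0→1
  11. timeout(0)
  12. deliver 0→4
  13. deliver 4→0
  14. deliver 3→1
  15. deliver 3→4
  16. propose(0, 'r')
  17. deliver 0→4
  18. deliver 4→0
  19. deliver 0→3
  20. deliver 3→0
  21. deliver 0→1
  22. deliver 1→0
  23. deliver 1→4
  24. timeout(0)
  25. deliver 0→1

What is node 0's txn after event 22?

3

[1] propose(0,'s') → N0(coor t1 [-])
[2] deliver 0→2 → N2(part t1 [-])
[3] deliver 2→0 → ∅
[4] deliver 0→4 → N4(part t1 [-])
[5] deliver 4→0 → ∅
[6] deliver 0→3 → N3(part t1 [-])
[7] deliver 3→0 → ∅
[8] deliver 0→1 → N1(part t1 [-])
[9] deliver 1→0 → N0(coor t1 [s])
[10] deliver 0→1 → N1(part t1 [s])
[11] timeout(0) → N0(coor t2 [s])
[12] deliver 0→4 → N4(part t1 [s])
[13] deliver 4→0 → ∅
[14] deliver 3→1 → ∅
[15] deliver 3→4 → ∅
[16] propose(0,'r') → N0(coor t3 [s])
[17] deliver 0→4 → N4(part t2 [s])
[18] deliver 4→0 → ∅
[19] deliver 0→3 → N3(part t1 [s])
[20] deliver 3→0 → ∅
[21] deliver 0→1 → N1(part t2 [s])
[22] deliver 1→0 → ∅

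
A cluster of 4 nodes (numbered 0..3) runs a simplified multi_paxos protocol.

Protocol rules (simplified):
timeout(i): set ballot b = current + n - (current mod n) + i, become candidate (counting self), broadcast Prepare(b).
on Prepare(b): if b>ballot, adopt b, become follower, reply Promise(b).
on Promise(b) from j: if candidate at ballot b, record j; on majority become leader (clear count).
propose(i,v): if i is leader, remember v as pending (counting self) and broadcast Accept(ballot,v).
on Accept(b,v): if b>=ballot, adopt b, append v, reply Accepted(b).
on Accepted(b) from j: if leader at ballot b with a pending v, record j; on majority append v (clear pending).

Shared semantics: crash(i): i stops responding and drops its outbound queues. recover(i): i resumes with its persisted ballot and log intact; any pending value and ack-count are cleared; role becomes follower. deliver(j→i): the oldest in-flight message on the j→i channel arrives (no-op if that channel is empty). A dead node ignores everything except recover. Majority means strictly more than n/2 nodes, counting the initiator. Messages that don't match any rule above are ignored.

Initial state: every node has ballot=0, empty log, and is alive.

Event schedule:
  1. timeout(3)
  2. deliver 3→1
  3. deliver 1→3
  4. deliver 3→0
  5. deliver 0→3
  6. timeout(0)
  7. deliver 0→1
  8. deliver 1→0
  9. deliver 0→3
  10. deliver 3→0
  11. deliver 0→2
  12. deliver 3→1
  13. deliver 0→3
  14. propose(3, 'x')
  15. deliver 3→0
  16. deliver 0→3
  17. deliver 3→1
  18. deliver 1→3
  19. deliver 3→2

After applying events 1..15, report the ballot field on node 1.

8

e1 timeout(3): 3[cand,b=7,-]
e2 deliver 3→1: 1[foll,b=7,-]
e3 deliver 1→3: ·
e4 deliver 3→0: 0[foll,b=7,-]
e5 deliver 0→3: 3[lead,b=7,-]
e6 timeout(0): 0[cand,b=8,-]
e7 deliver 0→1: 1[foll,b=8,-]
e8 deliver 1→0: ·
e9 deliver 0→3: 3[foll,b=8,-]
e10 deliver 3→0: 0[lead,b=8,-]
e11 deliver 0→2: 2[foll,b=8,-]
e12 deliver 3→1: ·
e13 deliver 0→3: ·
e14 propose(3,'x'): ·
e15 deliver 3→0: ·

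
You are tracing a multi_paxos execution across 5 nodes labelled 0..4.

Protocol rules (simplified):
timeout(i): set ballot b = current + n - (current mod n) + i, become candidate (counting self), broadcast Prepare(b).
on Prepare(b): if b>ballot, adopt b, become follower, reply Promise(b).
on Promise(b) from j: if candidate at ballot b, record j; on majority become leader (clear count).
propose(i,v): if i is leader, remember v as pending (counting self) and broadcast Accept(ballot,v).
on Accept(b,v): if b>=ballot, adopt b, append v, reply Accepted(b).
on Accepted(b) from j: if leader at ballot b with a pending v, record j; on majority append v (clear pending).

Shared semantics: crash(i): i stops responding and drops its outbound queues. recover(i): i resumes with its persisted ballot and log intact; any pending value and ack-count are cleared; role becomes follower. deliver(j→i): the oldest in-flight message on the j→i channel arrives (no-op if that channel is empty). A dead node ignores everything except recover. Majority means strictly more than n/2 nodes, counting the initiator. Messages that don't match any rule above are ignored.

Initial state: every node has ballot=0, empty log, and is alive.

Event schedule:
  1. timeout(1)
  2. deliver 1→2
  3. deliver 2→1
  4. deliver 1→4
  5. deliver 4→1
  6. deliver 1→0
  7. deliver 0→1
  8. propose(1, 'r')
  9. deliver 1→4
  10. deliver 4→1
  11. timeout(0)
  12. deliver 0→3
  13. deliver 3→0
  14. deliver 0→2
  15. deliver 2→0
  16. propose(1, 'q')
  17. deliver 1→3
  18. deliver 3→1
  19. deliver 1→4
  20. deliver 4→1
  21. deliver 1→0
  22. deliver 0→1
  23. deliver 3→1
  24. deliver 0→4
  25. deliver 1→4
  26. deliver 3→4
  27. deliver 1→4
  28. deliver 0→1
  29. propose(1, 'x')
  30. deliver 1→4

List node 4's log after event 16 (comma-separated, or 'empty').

after 1 — timeout(1): n1:cand/b6/[-]
after 2 — deliver 1→2: n2:foll/b6/[-]
after 3 — deliver 2→1: ·
after 4 — deliver 1→4: n4:foll/b6/[-]
after 5 — deliver 4→1: n1:lead/b6/[-]
after 6 — deliver 1→0: n0:foll/b6/[-]
after 7 — deliver 0→1: ·
after 8 — propose(1,'r'): ·
after 9 — deliver 1→4: n4:foll/b6/[r]
after 10 — deliver 4→1: ·
after 11 — timeout(0): n0:cand/b10/[-]
after 12 — deliver 0→3: n3:foll/b10/[-]
after 13 — deliver 3→0: ·
after 14 — deliver 0→2: n2:foll/b10/[-]
after 15 — deliver 2→0: n0:lead/b10/[-]
after 16 — propose(1,'q'): ·

r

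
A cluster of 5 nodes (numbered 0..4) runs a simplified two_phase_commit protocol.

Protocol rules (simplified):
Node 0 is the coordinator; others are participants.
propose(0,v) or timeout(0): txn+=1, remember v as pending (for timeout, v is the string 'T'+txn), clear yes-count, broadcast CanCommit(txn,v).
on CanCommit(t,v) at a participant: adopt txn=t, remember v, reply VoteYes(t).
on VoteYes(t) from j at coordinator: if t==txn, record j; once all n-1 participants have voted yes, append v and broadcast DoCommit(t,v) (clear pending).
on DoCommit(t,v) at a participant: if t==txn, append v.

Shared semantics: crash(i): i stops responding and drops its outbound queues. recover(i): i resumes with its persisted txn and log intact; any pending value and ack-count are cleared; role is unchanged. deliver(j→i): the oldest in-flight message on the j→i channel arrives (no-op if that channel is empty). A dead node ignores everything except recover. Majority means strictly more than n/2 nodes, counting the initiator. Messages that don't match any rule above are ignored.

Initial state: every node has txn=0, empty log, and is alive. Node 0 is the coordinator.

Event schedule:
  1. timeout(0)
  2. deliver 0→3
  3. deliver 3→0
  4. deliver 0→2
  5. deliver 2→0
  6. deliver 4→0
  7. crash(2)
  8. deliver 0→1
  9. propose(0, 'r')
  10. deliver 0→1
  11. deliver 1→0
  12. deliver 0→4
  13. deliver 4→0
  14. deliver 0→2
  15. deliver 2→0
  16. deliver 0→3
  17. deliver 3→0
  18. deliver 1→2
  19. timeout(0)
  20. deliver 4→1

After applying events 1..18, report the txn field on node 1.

e1 timeout(0): 0[coor,t=1,-]
e2 deliver 0→3: 3[part,t=1,-]
e3 deliver 3→0: ·
e4 deliver 0→2: 2[part,t=1,-]
e5 deliver 2→0: ·
e6 deliver 4→0: ·
e7 crash(2): 2[✗part,t=1,-]
e8 deliver 0→1: 1[part,t=1,-]
e9 propose(0,'r'): 0[coor,t=2,-]
e10 deliver 0→1: 1[part,t=2,-]
e11 deliver 1→0: ·
e12 deliver 0→4: 4[part,t=1,-]
e13 deliver 4→0: ·
e14 deliver 0→2: ·
e15 deliver 2→0: ·
e16 deliver 0→3: 3[part,t=2,-]
e17 deliver 3→0: ·
e18 deliver 1→2: ·

2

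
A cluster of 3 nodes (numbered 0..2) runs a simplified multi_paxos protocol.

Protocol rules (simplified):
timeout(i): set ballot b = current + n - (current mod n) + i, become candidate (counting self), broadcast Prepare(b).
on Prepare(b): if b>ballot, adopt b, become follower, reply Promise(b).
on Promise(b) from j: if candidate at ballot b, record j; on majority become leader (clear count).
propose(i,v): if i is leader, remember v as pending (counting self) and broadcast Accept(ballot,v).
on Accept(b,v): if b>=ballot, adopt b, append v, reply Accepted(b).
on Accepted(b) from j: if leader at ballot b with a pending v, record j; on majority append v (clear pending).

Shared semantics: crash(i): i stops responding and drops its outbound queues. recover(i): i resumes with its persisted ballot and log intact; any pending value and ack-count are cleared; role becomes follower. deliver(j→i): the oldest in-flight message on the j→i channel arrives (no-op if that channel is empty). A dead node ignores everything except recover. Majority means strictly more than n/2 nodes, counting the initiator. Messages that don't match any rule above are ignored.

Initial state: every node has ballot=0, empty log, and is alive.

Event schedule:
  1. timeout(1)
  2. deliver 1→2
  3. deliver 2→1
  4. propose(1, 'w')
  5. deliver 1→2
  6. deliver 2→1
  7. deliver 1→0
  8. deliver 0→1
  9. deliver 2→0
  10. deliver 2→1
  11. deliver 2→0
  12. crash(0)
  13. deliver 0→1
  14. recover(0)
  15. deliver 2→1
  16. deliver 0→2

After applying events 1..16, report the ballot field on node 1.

[1] timeout(1) → N1(cand b4 [-])
[2] deliver 1→2 → N2(foll b4 [-])
[3] deliver 2→1 → N1(lead b4 [-])
[4] propose(1,'w') → ∅
[5] deliver 1→2 → N2(foll b4 [w])
[6] deliver 2→1 → N1(lead b4 [w])
[7] deliver 1→0 → N0(foll b4 [-])
[8] deliver 0→1 → ∅
[9] deliver 2→0 → ∅
[10] deliver 2→1 → ∅
[11] deliver 2→0 → ∅
[12] crash(0) → N0(✗foll b4 [-])
[13] deliver 0→1 → ∅
[14] recover(0) → N0(foll b4 [-])
[15] deliver 2→1 → ∅
[16] deliver 0→2 → ∅

4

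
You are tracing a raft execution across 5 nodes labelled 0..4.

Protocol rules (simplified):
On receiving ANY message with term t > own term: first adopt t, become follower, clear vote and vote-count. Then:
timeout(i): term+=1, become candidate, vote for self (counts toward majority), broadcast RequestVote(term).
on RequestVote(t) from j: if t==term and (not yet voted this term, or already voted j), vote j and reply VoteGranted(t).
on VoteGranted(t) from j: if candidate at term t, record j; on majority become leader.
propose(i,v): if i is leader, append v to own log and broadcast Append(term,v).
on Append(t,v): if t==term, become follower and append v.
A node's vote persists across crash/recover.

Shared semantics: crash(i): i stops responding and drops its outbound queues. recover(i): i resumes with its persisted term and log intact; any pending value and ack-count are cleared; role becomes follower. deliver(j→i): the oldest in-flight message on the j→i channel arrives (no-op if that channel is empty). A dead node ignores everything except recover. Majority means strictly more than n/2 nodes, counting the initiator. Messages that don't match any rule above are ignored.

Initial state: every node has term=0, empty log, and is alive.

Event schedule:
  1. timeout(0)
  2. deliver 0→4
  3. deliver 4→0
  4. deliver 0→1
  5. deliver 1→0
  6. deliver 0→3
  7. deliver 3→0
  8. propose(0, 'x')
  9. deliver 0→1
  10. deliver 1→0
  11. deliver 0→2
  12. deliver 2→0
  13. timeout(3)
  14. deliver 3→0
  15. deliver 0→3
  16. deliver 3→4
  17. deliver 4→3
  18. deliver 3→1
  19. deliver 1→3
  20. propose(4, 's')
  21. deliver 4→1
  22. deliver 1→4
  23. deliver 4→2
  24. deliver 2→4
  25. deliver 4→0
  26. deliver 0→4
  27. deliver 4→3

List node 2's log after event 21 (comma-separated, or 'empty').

empty

step 1 timeout(0): 0={cand,t=1,log=-}
step 2 deliver 0→4: 4={foll,t=1,log=-}
step 3 deliver 4→0: —
step 4 deliver 0→1: 1={foll,t=1,log=-}
step 5 deliver 1→0: 0={lead,t=1,log=-}
step 6 deliver 0→3: 3={foll,t=1,log=-}
step 7 deliver 3→0: —
step 8 propose(0,'x'): 0={lead,t=1,log=x}
step 9 deliver 0→1: 1={foll,t=1,log=x}
step 10 deliver 1→0: —
step 11 deliver 0→2: 2={foll,t=1,log=-}
step 12 deliver 2→0: —
step 13 timeout(3): 3={cand,t=2,log=-}
step 14 deliver 3→0: 0={foll,t=2,log=x}
step 15 deliver 0→3: —
step 16 deliver 3→4: 4={foll,t=2,log=-}
step 17 deliver 4→3: —
step 18 deliver 3→1: 1={foll,t=2,log=x}
step 19 deliver 1→3: 3={lead,t=2,log=-}
step 20 propose(4,'s'): —
step 21 deliver 4→1: —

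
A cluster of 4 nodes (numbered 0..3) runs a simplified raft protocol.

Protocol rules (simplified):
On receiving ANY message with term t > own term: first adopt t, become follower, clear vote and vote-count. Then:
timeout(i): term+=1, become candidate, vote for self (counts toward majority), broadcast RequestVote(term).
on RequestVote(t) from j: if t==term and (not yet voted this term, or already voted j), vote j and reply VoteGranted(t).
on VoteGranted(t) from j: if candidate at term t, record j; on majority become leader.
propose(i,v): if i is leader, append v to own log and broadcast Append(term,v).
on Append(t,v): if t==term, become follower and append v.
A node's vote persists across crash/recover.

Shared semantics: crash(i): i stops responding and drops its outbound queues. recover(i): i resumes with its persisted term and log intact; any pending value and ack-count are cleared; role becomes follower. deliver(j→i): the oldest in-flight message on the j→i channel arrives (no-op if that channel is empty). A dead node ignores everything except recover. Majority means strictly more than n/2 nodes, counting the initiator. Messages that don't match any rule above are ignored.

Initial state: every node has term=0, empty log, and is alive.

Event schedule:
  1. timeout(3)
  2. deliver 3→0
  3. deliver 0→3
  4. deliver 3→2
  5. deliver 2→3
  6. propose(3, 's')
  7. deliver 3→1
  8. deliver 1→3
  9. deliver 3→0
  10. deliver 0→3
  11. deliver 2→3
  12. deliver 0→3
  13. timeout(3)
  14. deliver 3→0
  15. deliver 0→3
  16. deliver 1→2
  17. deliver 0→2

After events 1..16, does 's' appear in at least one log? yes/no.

step 1 timeout(3): 3={cand,t=1,log=-}
step 2 deliver 3→0: 0={foll,t=1,log=-}
step 3 deliver 0→3: —
step 4 deliver 3→2: 2={foll,t=1,log=-}
step 5 deliver 2→3: 3={lead,t=1,log=-}
step 6 propose(3,'s'): 3={lead,t=1,log=s}
step 7 deliver 3→1: 1={foll,t=1,log=-}
step 8 deliver 1→3: —
step 9 deliver 3→0: 0={foll,t=1,log=s}
step 10 deliver 0→3: —
step 11 deliver 2→3: —
step 12 deliver 0→3: —
step 13 timeout(3): 3={cand,t=2,log=s}
step 14 deliver 3→0: 0={foll,t=2,log=s}
step 15 deliver 0→3: —
step 16 deliver 1→2: —

yes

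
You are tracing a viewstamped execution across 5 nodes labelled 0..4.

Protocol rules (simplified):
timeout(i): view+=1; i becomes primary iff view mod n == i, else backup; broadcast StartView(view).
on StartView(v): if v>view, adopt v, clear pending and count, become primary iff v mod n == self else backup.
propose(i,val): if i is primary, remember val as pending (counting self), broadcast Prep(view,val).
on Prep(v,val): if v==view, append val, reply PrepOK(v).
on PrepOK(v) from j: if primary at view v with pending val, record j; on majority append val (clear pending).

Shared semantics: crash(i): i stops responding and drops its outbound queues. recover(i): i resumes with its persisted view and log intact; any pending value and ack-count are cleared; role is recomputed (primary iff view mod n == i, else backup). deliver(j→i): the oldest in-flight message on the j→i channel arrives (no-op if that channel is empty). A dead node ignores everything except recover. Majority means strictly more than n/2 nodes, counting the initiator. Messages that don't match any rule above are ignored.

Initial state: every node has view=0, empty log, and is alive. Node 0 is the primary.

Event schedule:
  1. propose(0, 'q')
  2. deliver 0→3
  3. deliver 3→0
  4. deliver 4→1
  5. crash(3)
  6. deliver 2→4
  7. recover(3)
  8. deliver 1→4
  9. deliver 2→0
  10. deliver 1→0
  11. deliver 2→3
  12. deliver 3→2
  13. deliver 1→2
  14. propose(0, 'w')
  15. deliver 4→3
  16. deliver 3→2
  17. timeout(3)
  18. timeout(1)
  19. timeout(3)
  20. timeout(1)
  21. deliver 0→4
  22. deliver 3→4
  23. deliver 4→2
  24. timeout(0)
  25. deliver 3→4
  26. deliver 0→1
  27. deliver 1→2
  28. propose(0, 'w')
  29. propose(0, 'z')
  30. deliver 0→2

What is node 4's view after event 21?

step 1 propose(0,'q'): —
step 2 deliver 0→3: 3={back,v=0,log=q}
step 3 deliver 3→0: —
step 4 deliver 4→1: —
step 5 crash(3): 3={✗back,v=0,log=q}
step 6 deliver 2→4: —
step 7 recover(3): 3={back,v=0,log=q}
step 8 deliver 1→4: —
step 9 deliver 2→0: —
step 10 deliver 1→0: —
step 11 deliver 2→3: —
step 12 deliver 3→2: —
step 13 deliver 1→2: —
step 14 propose(0,'w'): —
step 15 deliver 4→3: —
step 16 deliver 3→2: —
step 17 timeout(3): 3={back,v=1,log=q}
step 18 timeout(1): 1={prim,v=1,log=-}
step 19 timeout(3): 3={back,v=2,log=q}
step 20 timeout(1): 1={back,v=2,log=-}
step 21 deliver 0→4: 4={back,v=0,log=q}

0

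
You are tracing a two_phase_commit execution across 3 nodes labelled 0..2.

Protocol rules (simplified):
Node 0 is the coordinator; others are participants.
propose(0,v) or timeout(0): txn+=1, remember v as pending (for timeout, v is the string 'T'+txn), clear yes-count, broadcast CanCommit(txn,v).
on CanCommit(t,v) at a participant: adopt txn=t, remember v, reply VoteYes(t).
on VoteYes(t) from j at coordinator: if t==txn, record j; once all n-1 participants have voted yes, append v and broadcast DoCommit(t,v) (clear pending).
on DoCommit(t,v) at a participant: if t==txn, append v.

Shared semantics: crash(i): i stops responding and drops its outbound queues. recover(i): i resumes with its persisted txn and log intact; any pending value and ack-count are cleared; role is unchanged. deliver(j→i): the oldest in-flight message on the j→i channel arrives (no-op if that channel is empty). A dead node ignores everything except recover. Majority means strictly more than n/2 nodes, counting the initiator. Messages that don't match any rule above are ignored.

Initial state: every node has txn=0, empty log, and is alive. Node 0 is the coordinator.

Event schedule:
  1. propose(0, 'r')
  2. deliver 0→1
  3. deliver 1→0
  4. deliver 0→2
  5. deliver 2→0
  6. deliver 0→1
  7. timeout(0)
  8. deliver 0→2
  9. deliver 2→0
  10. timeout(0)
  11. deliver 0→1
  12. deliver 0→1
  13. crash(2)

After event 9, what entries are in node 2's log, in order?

r

[1] propose(0,'r') → N0(coor t1 [-])
[2] deliver 0→1 → N1(part t1 [-])
[3] deliver 1→0 → ∅
[4] deliver 0→2 → N2(part t1 [-])
[5] deliver 2→0 → N0(coor t1 [r])
[6] deliver 0→1 → N1(part t1 [r])
[7] timeout(0) → N0(coor t2 [r])
[8] deliver 0→2 → N2(part t1 [r])
[9] deliver 2→0 → ∅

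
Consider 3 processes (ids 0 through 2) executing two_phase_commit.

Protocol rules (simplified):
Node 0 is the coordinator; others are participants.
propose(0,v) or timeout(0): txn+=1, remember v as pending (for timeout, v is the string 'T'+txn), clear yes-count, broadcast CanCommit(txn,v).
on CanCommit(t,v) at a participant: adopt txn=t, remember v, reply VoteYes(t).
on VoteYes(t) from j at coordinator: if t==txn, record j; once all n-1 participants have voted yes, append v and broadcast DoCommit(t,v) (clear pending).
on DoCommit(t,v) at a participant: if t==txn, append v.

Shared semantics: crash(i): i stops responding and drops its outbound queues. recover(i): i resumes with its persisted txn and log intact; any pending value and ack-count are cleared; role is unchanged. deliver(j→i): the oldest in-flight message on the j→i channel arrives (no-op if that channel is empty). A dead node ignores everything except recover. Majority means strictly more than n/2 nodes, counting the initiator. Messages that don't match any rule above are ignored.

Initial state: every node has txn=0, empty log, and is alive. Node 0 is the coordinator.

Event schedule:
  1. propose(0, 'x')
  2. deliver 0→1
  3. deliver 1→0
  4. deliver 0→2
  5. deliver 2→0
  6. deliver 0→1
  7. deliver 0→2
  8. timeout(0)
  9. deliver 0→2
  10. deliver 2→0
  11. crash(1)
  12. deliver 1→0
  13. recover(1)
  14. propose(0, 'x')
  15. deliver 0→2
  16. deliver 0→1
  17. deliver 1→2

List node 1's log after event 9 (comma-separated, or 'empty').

x

e1 propose(0,'x'): 0[coor,t=1,-]
e2 deliver 0→1: 1[part,t=1,-]
e3 deliver 1→0: ·
e4 deliver 0→2: 2[part,t=1,-]
e5 deliver 2→0: 0[coor,t=1,x]
e6 deliver 0→1: 1[part,t=1,x]
e7 deliver 0→2: 2[part,t=1,x]
e8 timeout(0): 0[coor,t=2,x]
e9 deliver 0→2: 2[part,t=2,x]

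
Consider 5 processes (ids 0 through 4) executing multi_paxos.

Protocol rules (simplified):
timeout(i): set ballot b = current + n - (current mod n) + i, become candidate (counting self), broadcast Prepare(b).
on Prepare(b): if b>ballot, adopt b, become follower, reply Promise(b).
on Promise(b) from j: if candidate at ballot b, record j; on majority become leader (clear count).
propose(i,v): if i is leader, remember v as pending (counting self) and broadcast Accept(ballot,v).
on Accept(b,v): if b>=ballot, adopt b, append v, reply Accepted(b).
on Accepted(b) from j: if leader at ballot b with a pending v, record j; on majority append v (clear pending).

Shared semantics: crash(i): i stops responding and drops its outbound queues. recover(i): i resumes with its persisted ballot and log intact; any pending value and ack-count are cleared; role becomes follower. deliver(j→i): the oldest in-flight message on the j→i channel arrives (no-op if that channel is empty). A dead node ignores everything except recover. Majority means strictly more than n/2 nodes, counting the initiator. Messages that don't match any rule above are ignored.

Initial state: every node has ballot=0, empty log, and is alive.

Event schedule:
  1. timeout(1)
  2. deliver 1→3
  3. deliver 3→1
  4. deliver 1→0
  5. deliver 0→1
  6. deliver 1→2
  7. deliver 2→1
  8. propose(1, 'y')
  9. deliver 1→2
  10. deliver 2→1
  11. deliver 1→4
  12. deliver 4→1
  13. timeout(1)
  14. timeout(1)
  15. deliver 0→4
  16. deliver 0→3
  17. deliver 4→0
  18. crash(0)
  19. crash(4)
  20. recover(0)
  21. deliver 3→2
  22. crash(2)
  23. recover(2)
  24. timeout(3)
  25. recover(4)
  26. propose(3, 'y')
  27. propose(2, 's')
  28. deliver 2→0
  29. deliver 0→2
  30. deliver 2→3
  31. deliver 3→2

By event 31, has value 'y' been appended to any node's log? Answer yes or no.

e1 timeout(1): 1[cand,b=6,-]
e2 deliver 1→3: 3[foll,b=6,-]
e3 deliver 3→1: ·
e4 deliver 1→0: 0[foll,b=6,-]
e5 deliver 0→1: 1[lead,b=6,-]
e6 deliver 1→2: 2[foll,b=6,-]
e7 deliver 2→1: ·
e8 propose(1,'y'): ·
e9 deliver 1→2: 2[foll,b=6,y]
e10 deliver 2→1: ·
e11 deliver 1→4: 4[foll,b=6,-]
e12 deliver 4→1: ·
e13 timeout(1): 1[cand,b=11,-]
e14 timeout(1): 1[cand,b=16,-]
e15 deliver 0→4: ·
e16 deliver 0→3: ·
e17 deliver 4→0: ·
e18 crash(0): 0[✗foll,b=6,-]
e19 crash(4): 4[✗foll,b=6,-]
e20 recover(0): 0[foll,b=6,-]
e21 deliver 3→2: ·
e22 crash(2): 2[✗foll,b=6,y]
e23 recover(2): 2[foll,b=6,y]
e24 timeout(3): 3[cand,b=13,-]
e25 recover(4): 4[foll,b=6,-]
e26 propose(3,'y'): ·
e27 propose(2,'s'): ·
e28 deliver 2→0: ·
e29 deliver 0→2: ·
e30 deliver 2→3: ·
e31 deliver 3→2: 2[foll,b=13,y]

yes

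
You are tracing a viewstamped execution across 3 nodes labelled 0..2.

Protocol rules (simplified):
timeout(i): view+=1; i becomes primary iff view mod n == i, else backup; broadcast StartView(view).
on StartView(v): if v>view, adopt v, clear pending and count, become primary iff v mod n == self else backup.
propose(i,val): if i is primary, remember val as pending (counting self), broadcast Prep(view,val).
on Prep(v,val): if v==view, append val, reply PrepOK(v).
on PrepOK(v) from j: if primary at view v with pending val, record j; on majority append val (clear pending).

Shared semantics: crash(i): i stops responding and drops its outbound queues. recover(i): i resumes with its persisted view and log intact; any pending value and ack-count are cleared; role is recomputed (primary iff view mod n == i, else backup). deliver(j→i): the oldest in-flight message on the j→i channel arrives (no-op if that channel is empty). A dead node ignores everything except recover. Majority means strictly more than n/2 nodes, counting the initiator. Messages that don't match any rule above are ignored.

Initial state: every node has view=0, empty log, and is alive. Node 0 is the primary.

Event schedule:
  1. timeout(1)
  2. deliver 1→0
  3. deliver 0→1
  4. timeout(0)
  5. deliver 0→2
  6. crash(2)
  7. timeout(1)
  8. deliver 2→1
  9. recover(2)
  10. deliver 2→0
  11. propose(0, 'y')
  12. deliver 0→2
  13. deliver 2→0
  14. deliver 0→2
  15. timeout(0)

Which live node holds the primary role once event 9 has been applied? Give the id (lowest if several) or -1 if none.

2

step 1 timeout(1): 1={prim,v=1,log=-}
step 2 deliver 1→0: 0={back,v=1,log=-}
step 3 deliver 0→1: —
step 4 timeout(0): 0={back,v=2,log=-}
step 5 deliver 0→2: 2={prim,v=2,log=-}
step 6 crash(2): 2={✗prim,v=2,log=-}
step 7 timeout(1): 1={back,v=2,log=-}
step 8 deliver 2→1: —
step 9 recover(2): 2={prim,v=2,log=-}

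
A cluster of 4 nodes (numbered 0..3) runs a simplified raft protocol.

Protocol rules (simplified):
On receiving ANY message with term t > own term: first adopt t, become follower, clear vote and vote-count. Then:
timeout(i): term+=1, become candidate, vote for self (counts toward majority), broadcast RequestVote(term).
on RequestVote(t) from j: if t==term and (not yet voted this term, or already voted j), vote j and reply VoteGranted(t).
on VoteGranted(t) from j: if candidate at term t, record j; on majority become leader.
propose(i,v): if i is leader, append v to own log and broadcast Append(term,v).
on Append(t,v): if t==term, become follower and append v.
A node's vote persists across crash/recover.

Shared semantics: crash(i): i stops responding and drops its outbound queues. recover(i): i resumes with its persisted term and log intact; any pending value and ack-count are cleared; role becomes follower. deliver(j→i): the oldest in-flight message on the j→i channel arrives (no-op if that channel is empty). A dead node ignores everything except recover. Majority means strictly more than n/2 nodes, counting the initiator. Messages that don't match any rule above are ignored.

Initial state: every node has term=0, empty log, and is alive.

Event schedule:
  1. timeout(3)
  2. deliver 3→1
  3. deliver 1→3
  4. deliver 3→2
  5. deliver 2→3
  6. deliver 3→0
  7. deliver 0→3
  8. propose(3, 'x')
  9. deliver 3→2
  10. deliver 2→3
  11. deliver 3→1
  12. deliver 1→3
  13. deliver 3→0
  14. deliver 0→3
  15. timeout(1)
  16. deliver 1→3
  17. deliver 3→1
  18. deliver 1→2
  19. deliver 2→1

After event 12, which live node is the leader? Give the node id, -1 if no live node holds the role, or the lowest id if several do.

3

1. timeout(3):  <3:cand t1 ->
2. deliver 3→1:  <1:foll t1 ->
3. deliver 1→3:  nop
4. deliver 3→2:  <2:foll t1 ->
5. deliver 2→3:  <3:lead t1 ->
6. deliver 3→0:  <0:foll t1 ->
7. deliver 0→3:  nop
8. propose(3,'x'):  <3:lead t1 x>
9. deliver 3→2:  <2:foll t1 x>
10. deliver 2→3:  nop
11. deliver 3→1:  <1:foll t1 x>
12. deliver 1→3:  nop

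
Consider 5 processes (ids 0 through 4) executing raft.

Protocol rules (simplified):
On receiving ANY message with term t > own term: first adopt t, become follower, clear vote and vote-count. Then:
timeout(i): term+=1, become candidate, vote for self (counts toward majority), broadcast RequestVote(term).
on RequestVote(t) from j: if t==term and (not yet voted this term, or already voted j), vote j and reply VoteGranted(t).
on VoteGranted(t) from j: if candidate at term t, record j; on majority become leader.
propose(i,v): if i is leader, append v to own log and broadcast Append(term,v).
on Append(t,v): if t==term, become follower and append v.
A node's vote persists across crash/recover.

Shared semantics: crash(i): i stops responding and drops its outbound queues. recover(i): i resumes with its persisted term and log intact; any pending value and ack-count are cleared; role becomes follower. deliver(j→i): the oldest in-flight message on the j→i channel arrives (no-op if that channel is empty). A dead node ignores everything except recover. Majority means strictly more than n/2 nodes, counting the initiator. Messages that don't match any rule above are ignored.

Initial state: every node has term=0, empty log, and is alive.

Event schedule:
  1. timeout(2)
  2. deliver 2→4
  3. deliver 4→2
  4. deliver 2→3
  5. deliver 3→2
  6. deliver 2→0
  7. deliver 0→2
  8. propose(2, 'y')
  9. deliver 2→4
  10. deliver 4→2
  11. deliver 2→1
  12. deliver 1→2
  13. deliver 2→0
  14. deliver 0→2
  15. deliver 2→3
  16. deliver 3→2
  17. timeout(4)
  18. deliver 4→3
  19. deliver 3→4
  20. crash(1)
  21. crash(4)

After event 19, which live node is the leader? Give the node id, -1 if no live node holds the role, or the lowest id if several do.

step 1 timeout(2): 2={cand,t=1,log=-}
step 2 deliver 2→4: 4={foll,t=1,log=-}
step 3 deliver 4→2: —
step 4 deliver 2→3: 3={foll,t=1,log=-}
step 5 deliver 3→2: 2={lead,t=1,log=-}
step 6 deliver 2→0: 0={foll,t=1,log=-}
step 7 deliver 0→2: —
step 8 propose(2,'y'): 2={lead,t=1,log=y}
step 9 deliver 2→4: 4={foll,t=1,log=y}
step 10 deliver 4→2: —
step 11 deliver 2→1: 1={foll,t=1,log=-}
step 12 deliver 1→2: —
step 13 deliver 2→0: 0={foll,t=1,log=y}
step 14 deliver 0→2: —
step 15 deliver 2→3: 3={foll,t=1,log=y}
step 16 deliver 3→2: —
step 17 timeout(4): 4={cand,t=2,log=y}
step 18 deliver 4→3: 3={foll,t=2,log=y}
step 19 deliver 3→4: —

2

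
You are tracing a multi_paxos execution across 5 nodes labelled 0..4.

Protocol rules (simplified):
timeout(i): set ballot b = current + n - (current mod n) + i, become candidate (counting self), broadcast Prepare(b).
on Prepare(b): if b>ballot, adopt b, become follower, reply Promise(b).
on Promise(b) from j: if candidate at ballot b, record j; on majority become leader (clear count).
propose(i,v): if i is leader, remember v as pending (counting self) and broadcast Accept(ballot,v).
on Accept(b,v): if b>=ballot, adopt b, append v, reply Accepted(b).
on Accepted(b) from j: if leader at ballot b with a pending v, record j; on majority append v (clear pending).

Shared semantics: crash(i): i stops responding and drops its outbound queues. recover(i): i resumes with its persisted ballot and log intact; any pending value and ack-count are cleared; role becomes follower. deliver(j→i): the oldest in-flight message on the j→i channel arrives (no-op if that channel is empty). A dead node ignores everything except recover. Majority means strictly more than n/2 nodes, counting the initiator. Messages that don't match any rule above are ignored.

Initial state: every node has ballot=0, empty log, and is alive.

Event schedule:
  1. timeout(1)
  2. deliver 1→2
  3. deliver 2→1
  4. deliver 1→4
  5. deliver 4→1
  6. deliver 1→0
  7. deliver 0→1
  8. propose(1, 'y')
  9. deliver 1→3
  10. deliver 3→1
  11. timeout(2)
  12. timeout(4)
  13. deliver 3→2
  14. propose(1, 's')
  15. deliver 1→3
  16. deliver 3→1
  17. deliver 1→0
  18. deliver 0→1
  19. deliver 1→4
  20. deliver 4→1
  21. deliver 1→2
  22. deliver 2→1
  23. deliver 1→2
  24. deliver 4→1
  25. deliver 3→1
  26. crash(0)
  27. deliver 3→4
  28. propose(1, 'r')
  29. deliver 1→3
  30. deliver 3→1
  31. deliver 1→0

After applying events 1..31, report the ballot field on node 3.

after 1 — timeout(1): n1:cand/b6/[-]
after 2 — deliver 1→2: n2:foll/b6/[-]
after 3 — deliver 2→1: ·
after 4 — deliver 1→4: n4:foll/b6/[-]
after 5 — deliver 4→1: n1:lead/b6/[-]
after 6 — deliver 1→0: n0:foll/b6/[-]
after 7 — deliver 0→1: ·
after 8 — propose(1,'y'): ·
after 9 — deliver 1→3: n3:foll/b6/[-]
after 10 — deliver 3→1: ·
after 11 — timeout(2): n2:cand/b12/[-]
after 12 — timeout(4): n4:cand/b14/[-]
after 13 — deliver 3→2: ·
after 14 — propose(1,'s'): ·
after 15 — deliver 1→3: n3:foll/b6/[y]
after 16 — deliver 3→1: ·
after 17 — deliver 1→0: n0:foll/b6/[y]
after 18 — deliver 0→1: n1:lead/b6/[s]
after 19 — deliver 1→4: ·
after 20 — deliver 4→1: n1:foll/b14/[s]
after 21 — deliver 1→2: ·
after 22 — deliver 2→1: ·
after 23 — deliver 1→2: ·
after 24 — deliver 4→1: ·
after 25 — deliver 3→1: ·
after 26 — crash(0): n0:✗foll/b6/[y]
after 27 — deliver 3→4: ·
after 28 — propose(1,'r'): ·
after 29 — deliver 1→3: n3:foll/b6/[y,s]
after 30 — deliver 3→1: ·
after 31 — deliver 1→0: ·

6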